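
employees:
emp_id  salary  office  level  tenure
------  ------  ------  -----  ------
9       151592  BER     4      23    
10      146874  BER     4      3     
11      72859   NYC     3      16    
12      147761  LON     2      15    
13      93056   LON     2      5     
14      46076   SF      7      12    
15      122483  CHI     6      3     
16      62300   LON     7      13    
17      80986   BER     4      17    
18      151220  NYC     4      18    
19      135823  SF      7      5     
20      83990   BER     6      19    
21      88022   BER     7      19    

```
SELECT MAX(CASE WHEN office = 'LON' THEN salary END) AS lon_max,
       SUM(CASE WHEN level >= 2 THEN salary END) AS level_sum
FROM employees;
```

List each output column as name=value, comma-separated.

lon_max=147761, level_sum=1383042

[lon_max: office = 'LON']
emp_id=9: ✗
emp_id=10: ✗
emp_id=11: ✗
emp_id=12: ✓ → 147761
emp_id=13: ✓ → 93056
emp_id=14: ✗
emp_id=15: ✗
emp_id=16: ✓ → 62300
emp_id=17: ✗
emp_id=18: ✗
emp_id=19: ✗
emp_id=20: ✗
emp_id=21: ✗
lon_max = MAX(147761, 93056, 62300) = 147761
—
[level_sum: level >= 2]
emp_id=9: ✓ → 151592
emp_id=10: ✓ → 146874
emp_id=11: ✓ → 72859
emp_id=12: ✓ → 147761
emp_id=13: ✓ → 93056
emp_id=14: ✓ → 46076
emp_id=15: ✓ → 122483
emp_id=16: ✓ → 62300
emp_id=17: ✓ → 80986
emp_id=18: ✓ → 151220
emp_id=19: ✓ → 135823
emp_id=20: ✓ → 83990
emp_id=21: ✓ → 88022
level_sum = 151592 + 146874 + 72859 + 147761 + 93056 + 46076 + 122483 + 62300 + 80986 + 151220 + 135823 + 83990 + 88022 = 1383042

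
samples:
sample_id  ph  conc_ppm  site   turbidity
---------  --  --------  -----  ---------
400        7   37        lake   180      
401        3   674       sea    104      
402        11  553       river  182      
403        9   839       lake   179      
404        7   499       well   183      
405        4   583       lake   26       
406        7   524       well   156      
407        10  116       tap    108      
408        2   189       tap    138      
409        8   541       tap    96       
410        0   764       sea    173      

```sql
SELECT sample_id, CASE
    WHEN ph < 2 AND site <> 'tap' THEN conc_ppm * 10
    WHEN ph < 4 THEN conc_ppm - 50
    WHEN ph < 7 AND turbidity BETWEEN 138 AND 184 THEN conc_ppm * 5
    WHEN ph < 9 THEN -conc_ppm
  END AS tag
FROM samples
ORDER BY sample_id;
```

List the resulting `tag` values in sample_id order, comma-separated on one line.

sample_id=400: ph < 9 → -37
sample_id=401: ph < 4 → 624
sample_id=402: (no match → NULL) → NULL
sample_id=403: (no match → NULL) → NULL
sample_id=404: ph < 9 → -499
sample_id=405: ph < 9 → -583
sample_id=406: ph < 9 → -524
sample_id=407: (no match → NULL) → NULL
sample_id=408: ph < 4 → 139
sample_id=409: ph < 9 → -541
sample_id=410: ph < 2 AND site <> 'tap' → 7640

-37, 624, NULL, NULL, -499, -583, -524, NULL, 139, -541, 7640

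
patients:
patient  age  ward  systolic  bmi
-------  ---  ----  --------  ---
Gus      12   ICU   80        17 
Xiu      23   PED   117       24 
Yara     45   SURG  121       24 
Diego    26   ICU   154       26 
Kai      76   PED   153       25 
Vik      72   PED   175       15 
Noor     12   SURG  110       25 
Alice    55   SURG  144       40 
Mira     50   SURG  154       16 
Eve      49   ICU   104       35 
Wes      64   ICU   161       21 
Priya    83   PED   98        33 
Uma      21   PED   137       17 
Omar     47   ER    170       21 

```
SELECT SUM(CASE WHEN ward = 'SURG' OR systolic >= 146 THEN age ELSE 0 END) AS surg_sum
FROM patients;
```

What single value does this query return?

patient=Gus: ✗
patient=Xiu: ✗
patient=Yara: ✓ → 45
patient=Diego: ✓ → 26
patient=Kai: ✓ → 76
patient=Vik: ✓ → 72
patient=Noor: ✓ → 12
patient=Alice: ✓ → 55
patient=Mira: ✓ → 50
patient=Eve: ✗
patient=Wes: ✓ → 64
patient=Priya: ✗
patient=Uma: ✗
patient=Omar: ✓ → 47
surg_sum = 45 + 26 + 76 + 72 + 12 + 55 + 50 + 64 + 47 = 447

447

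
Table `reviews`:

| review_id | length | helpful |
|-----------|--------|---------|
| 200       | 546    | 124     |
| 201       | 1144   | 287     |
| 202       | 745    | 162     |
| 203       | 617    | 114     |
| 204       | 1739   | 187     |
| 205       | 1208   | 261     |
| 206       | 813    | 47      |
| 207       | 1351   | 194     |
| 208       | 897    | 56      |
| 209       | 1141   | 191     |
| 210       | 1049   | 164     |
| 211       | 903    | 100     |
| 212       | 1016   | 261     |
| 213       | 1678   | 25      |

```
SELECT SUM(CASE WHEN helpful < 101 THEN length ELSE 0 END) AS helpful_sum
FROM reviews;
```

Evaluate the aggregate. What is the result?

review_id=200: ✗
review_id=201: ✗
review_id=202: ✗
review_id=203: ✗
review_id=204: ✗
review_id=205: ✗
review_id=206: ✓ → 813
review_id=207: ✗
review_id=208: ✓ → 897
review_id=209: ✗
review_id=210: ✗
review_id=211: ✓ → 903
review_id=212: ✗
review_id=213: ✓ → 1678
helpful_sum = 813 + 897 + 903 + 1678 = 4291

4291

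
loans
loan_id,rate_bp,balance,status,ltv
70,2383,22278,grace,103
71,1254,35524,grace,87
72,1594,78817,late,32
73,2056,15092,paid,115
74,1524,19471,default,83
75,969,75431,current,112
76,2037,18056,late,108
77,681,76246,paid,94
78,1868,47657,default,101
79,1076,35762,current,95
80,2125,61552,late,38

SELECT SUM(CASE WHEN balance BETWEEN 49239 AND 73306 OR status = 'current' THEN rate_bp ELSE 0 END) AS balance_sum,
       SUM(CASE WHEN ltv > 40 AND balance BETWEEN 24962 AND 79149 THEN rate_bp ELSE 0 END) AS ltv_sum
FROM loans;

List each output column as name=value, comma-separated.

[balance_sum: balance BETWEEN 49239 AND 73306 OR status = 'current']
loan_id=70: ✗
loan_id=71: ✗
loan_id=72: ✗
loan_id=73: ✗
loan_id=74: ✗
loan_id=75: ✓ → 969
loan_id=76: ✗
loan_id=77: ✗
loan_id=78: ✗
loan_id=79: ✓ → 1076
loan_id=80: ✓ → 2125
balance_sum = 969 + 1076 + 2125 = 4170
—
[ltv_sum: ltv > 40 AND balance BETWEEN 24962 AND 79149]
loan_id=70: ✗
loan_id=71: ✓ → 1254
loan_id=72: ✗
loan_id=73: ✗
loan_id=74: ✗
loan_id=75: ✓ → 969
loan_id=76: ✗
loan_id=77: ✓ → 681
loan_id=78: ✓ → 1868
loan_id=79: ✓ → 1076
loan_id=80: ✗
ltv_sum = 1254 + 969 + 681 + 1868 + 1076 = 5848

balance_sum=4170, ltv_sum=5848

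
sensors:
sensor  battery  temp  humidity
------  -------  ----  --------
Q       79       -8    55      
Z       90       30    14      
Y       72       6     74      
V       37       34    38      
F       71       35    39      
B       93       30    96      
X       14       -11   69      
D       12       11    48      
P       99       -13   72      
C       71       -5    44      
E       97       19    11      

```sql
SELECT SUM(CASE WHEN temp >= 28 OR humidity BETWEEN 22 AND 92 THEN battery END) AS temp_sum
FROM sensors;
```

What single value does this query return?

sensor=Q: ✓ → 79
sensor=Z: ✓ → 90
sensor=Y: ✓ → 72
sensor=V: ✓ → 37
sensor=F: ✓ → 71
sensor=B: ✓ → 93
sensor=X: ✓ → 14
sensor=D: ✓ → 12
sensor=P: ✓ → 99
sensor=C: ✓ → 71
sensor=E: ✗
temp_sum = 79 + 90 + 72 + 37 + 71 + 93 + 14 + 12 + 99 + 71 = 638

638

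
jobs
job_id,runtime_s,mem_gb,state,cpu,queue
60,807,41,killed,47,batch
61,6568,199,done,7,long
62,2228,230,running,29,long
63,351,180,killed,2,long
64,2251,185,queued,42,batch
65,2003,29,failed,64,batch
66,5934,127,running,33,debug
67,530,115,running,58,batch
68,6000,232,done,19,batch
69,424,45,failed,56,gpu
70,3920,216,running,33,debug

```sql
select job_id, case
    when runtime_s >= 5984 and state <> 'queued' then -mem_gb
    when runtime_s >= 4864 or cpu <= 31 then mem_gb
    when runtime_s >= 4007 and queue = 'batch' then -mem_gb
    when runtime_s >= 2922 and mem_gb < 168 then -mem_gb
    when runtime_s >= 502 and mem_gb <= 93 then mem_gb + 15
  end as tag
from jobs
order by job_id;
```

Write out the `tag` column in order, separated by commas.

job_id=60: runtime_s >= 502 and mem_gb <= 93 → 56
job_id=61: runtime_s >= 5984 and state <> 'queued' → -199
job_id=62: runtime_s >= 4864 or cpu <= 31 → 230
job_id=63: runtime_s >= 4864 or cpu <= 31 → 180
job_id=64: (no match → NULL) → NULL
job_id=65: runtime_s >= 502 and mem_gb <= 93 → 44
job_id=66: runtime_s >= 4864 or cpu <= 31 → 127
job_id=67: (no match → NULL) → NULL
job_id=68: runtime_s >= 5984 and state <> 'queued' → -232
job_id=69: (no match → NULL) → NULL
job_id=70: (no match → NULL) → NULL

56, -199, 230, 180, NULL, 44, 127, NULL, -232, NULL, NULL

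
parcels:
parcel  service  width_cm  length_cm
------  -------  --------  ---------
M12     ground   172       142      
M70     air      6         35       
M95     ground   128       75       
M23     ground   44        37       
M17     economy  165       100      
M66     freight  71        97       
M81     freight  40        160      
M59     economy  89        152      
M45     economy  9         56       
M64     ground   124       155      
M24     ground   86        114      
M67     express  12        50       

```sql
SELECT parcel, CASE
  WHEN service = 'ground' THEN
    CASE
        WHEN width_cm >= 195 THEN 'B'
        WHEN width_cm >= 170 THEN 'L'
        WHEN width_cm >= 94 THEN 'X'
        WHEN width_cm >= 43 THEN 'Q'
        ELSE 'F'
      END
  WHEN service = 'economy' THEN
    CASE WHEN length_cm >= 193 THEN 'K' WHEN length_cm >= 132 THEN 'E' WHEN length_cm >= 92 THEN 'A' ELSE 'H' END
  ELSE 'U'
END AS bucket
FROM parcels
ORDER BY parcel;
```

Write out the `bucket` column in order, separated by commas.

L, A, Q, Q, H, E, X, U, U, U, U, X

parcel=M12: service='ground' → inner[width_cm >= 170] → L
parcel=M17: service='economy' → inner[length_cm >= 92] → A
parcel=M23: service='ground' → inner[width_cm >= 43] → Q
parcel=M24: service='ground' → inner[width_cm >= 43] → Q
parcel=M45: service='economy' → inner[ELSE] → H
parcel=M59: service='economy' → inner[length_cm >= 132] → E
parcel=M64: service='ground' → inner[width_cm >= 94] → X
parcel=M66: service='freight' → outer ELSE → U
parcel=M67: service='express' → outer ELSE → U
parcel=M70: service='air' → outer ELSE → U
parcel=M81: service='freight' → outer ELSE → U
parcel=M95: service='ground' → inner[width_cm >= 94] → X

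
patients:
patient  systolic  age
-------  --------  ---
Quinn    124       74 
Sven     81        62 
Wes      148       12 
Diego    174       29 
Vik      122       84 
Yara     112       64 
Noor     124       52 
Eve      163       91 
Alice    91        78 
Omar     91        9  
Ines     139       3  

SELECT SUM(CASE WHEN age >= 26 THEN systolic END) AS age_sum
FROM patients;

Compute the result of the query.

991

patient=Quinn: ✓ → 124
patient=Sven: ✓ → 81
patient=Wes: ✗
patient=Diego: ✓ → 174
patient=Vik: ✓ → 122
patient=Yara: ✓ → 112
patient=Noor: ✓ → 124
patient=Eve: ✓ → 163
patient=Alice: ✓ → 91
patient=Omar: ✗
patient=Ines: ✗
age_sum = 124 + 81 + 174 + 122 + 112 + 124 + 163 + 91 = 991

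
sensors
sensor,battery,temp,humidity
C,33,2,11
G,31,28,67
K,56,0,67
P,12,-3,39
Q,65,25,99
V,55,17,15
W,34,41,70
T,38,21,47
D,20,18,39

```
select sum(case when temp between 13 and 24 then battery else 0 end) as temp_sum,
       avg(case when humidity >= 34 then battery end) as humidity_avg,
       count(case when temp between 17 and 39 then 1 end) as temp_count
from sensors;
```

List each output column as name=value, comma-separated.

temp_sum=113, humidity_avg=36.5714285714, temp_count=5

[temp_sum: temp between 13 and 24]
sensor=C: ✗
sensor=G: ✗
sensor=K: ✗
sensor=P: ✗
sensor=Q: ✗
sensor=V: ✓ → 55
sensor=W: ✗
sensor=T: ✓ → 38
sensor=D: ✓ → 20
temp_sum = 55 + 38 + 20 = 113
—
[humidity_avg: humidity >= 34]
sensor=C: ✗
sensor=G: ✓ → 31
sensor=K: ✓ → 56
sensor=P: ✓ → 12
sensor=Q: ✓ → 65
sensor=V: ✗
sensor=W: ✓ → 34
sensor=T: ✓ → 38
sensor=D: ✓ → 20
humidity_avg = (31 + 56 + 12 + 65 + 34 + 38 + 20) / 7 = 36.5714285714
—
[temp_count: temp between 17 and 39]
sensor=C: ✗
sensor=G: ✓ → 1
sensor=K: ✗
sensor=P: ✗
sensor=Q: ✓ → 1
sensor=V: ✓ → 1
sensor=W: ✗
sensor=T: ✓ → 1
sensor=D: ✓ → 1
temp_count = COUNT(1, 1, 1, 1, 1) = 5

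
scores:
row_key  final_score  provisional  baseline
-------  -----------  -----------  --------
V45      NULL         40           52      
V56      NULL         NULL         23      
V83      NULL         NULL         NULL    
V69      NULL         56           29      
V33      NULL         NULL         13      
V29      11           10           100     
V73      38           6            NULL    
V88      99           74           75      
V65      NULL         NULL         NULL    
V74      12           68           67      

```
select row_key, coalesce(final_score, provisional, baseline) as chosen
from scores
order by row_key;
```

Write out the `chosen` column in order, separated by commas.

row_key=V29: final_score=11 → 11
row_key=V33: final_score=NULL, provisional=NULL, baseline=13 → 13
row_key=V45: final_score=NULL, provisional=40 → 40
row_key=V56: final_score=NULL, provisional=NULL, baseline=23 → 23
row_key=V65: final_score=NULL, provisional=NULL, baseline=NULL (all NULL) → NULL
row_key=V69: final_score=NULL, provisional=56 → 56
row_key=V73: final_score=38 → 38
row_key=V74: final_score=12 → 12
row_key=V83: final_score=NULL, provisional=NULL, baseline=NULL (all NULL) → NULL
row_key=V88: final_score=99 → 99

11, 13, 40, 23, NULL, 56, 38, 12, NULL, 99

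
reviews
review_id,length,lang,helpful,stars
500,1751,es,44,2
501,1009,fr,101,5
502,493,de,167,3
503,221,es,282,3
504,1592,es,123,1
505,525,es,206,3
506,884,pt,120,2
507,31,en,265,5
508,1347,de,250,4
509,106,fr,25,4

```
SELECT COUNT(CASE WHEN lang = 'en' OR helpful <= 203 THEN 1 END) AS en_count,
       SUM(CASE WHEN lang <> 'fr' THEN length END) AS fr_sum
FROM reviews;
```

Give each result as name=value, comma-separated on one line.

en_count=7, fr_sum=6844

[en_count: lang = 'en' OR helpful <= 203]
review_id=500: ✓ → 1
review_id=501: ✓ → 1
review_id=502: ✓ → 1
review_id=503: ✗
review_id=504: ✓ → 1
review_id=505: ✗
review_id=506: ✓ → 1
review_id=507: ✓ → 1
review_id=508: ✗
review_id=509: ✓ → 1
en_count = COUNT(1, 1, 1, 1, 1, 1, 1) = 7
—
[fr_sum: lang <> 'fr']
review_id=500: ✓ → 1751
review_id=501: ✗
review_id=502: ✓ → 493
review_id=503: ✓ → 221
review_id=504: ✓ → 1592
review_id=505: ✓ → 525
review_id=506: ✓ → 884
review_id=507: ✓ → 31
review_id=508: ✓ → 1347
review_id=509: ✗
fr_sum = 1751 + 493 + 221 + 1592 + 525 + 884 + 31 + 1347 = 6844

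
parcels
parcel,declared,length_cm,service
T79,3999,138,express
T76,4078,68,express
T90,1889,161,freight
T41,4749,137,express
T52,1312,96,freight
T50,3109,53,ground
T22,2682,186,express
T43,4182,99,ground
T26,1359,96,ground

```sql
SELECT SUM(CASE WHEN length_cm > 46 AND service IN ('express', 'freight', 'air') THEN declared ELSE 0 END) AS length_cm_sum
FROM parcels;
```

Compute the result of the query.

18709

parcel=T79: ✓ → 3999
parcel=T76: ✓ → 4078
parcel=T90: ✓ → 1889
parcel=T41: ✓ → 4749
parcel=T52: ✓ → 1312
parcel=T50: ✗
parcel=T22: ✓ → 2682
parcel=T43: ✗
parcel=T26: ✗
length_cm_sum = 3999 + 4078 + 1889 + 4749 + 1312 + 2682 = 18709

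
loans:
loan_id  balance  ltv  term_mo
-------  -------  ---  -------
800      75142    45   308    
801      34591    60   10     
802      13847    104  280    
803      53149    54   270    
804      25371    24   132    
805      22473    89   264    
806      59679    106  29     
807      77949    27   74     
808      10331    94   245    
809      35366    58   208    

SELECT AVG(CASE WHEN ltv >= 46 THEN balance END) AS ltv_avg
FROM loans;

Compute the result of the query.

32776.5714285714

loan_id=800: ✗
loan_id=801: ✓ → 34591
loan_id=802: ✓ → 13847
loan_id=803: ✓ → 53149
loan_id=804: ✗
loan_id=805: ✓ → 22473
loan_id=806: ✓ → 59679
loan_id=807: ✗
loan_id=808: ✓ → 10331
loan_id=809: ✓ → 35366
ltv_avg = (34591 + 13847 + 53149 + 22473 + 59679 + 10331 + 35366) / 7 = 32776.5714285714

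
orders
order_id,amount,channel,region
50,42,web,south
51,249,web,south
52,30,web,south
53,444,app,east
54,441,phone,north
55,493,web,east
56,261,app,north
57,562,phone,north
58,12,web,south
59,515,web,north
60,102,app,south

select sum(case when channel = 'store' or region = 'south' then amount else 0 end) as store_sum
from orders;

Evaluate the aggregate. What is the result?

order_id=50: ✓ → 42
order_id=51: ✓ → 249
order_id=52: ✓ → 30
order_id=53: ✗
order_id=54: ✗
order_id=55: ✗
order_id=56: ✗
order_id=57: ✗
order_id=58: ✓ → 12
order_id=59: ✗
order_id=60: ✓ → 102
store_sum = 42 + 249 + 30 + 12 + 102 = 435

435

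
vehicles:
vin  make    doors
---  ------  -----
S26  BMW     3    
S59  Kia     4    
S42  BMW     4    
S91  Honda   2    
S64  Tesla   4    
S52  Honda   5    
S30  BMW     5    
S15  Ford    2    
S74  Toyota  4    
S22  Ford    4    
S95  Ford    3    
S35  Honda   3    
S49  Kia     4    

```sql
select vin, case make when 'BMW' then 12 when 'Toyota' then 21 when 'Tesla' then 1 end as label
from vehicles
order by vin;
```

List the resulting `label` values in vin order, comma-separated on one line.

vin=S15: (no match → NULL) → NULL
vin=S22: (no match → NULL) → NULL
vin=S26: make='BMW' → 12
vin=S30: make='BMW' → 12
vin=S35: (no match → NULL) → NULL
vin=S42: make='BMW' → 12
vin=S49: (no match → NULL) → NULL
vin=S52: (no match → NULL) → NULL
vin=S59: (no match → NULL) → NULL
vin=S64: make='Tesla' → 1
vin=S74: make='Toyota' → 21
vin=S91: (no match → NULL) → NULL
vin=S95: (no match → NULL) → NULL

NULL, NULL, 12, 12, NULL, 12, NULL, NULL, NULL, 1, 21, NULL, NULL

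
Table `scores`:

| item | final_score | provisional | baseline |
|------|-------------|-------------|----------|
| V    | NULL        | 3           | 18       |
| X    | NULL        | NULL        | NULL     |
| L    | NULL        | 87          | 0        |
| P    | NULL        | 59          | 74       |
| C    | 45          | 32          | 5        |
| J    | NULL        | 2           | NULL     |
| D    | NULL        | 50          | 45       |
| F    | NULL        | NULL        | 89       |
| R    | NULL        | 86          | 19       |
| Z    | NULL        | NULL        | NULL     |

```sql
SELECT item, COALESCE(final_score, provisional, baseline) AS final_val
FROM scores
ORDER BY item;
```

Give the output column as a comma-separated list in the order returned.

45, 50, 89, 2, 87, 59, 86, 3, NULL, NULL

item=C: final_score=45 → 45
item=D: final_score=NULL, provisional=50 → 50
item=F: final_score=NULL, provisional=NULL, baseline=89 → 89
item=J: final_score=NULL, provisional=2 → 2
item=L: final_score=NULL, provisional=87 → 87
item=P: final_score=NULL, provisional=59 → 59
item=R: final_score=NULL, provisional=86 → 86
item=V: final_score=NULL, provisional=3 → 3
item=X: final_score=NULL, provisional=NULL, baseline=NULL (all NULL) → NULL
item=Z: final_score=NULL, provisional=NULL, baseline=NULL (all NULL) → NULL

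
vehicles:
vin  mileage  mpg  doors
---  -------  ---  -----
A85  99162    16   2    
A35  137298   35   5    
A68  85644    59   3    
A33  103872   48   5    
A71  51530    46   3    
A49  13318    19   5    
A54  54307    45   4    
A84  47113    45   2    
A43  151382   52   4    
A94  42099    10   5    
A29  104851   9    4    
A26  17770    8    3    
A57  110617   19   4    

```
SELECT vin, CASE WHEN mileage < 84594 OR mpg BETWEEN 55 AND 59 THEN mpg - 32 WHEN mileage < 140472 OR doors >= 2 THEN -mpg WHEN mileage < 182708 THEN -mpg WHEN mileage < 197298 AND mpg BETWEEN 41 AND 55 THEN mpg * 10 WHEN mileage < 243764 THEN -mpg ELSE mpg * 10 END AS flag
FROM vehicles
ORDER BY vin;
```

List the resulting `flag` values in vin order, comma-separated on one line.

vin=A26: mileage < 84594 OR mpg BETWEEN 55 AND 59 → -24
vin=A29: mileage < 140472 OR doors >= 2 → -9
vin=A33: mileage < 140472 OR doors >= 2 → -48
vin=A35: mileage < 140472 OR doors >= 2 → -35
vin=A43: mileage < 140472 OR doors >= 2 → -52
vin=A49: mileage < 84594 OR mpg BETWEEN 55 AND 59 → -13
vin=A54: mileage < 84594 OR mpg BETWEEN 55 AND 59 → 13
vin=A57: mileage < 140472 OR doors >= 2 → -19
vin=A68: mileage < 84594 OR mpg BETWEEN 55 AND 59 → 27
vin=A71: mileage < 84594 OR mpg BETWEEN 55 AND 59 → 14
vin=A84: mileage < 84594 OR mpg BETWEEN 55 AND 59 → 13
vin=A85: mileage < 140472 OR doors >= 2 → -16
vin=A94: mileage < 84594 OR mpg BETWEEN 55 AND 59 → -22

-24, -9, -48, -35, -52, -13, 13, -19, 27, 14, 13, -16, -22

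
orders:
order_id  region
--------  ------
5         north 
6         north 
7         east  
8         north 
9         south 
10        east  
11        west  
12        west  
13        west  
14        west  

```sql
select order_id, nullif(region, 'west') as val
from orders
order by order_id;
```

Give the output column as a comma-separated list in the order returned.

order_id=5: region=north vs west: differ → north
order_id=6: region=north vs west: differ → north
order_id=7: region=east vs west: differ → east
order_id=8: region=north vs west: differ → north
order_id=9: region=south vs west: differ → south
order_id=10: region=east vs west: differ → east
order_id=11: region=west vs west: equal → NULL
order_id=12: region=west vs west: equal → NULL
order_id=13: region=west vs west: equal → NULL
order_id=14: region=west vs west: equal → NULL

north, north, east, north, south, east, NULL, NULL, NULL, NULL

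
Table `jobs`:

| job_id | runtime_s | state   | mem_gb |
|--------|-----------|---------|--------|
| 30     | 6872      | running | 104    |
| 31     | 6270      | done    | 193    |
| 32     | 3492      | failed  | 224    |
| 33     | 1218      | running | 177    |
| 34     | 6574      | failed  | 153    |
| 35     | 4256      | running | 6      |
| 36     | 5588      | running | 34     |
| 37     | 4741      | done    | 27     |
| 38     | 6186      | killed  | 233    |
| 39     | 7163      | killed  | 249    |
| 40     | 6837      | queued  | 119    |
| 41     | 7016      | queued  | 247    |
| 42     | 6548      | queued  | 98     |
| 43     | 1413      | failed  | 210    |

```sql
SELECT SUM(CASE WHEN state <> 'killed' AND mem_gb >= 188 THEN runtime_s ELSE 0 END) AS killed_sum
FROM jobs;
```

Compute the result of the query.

18191

job_id=30: ✗
job_id=31: ✓ → 6270
job_id=32: ✓ → 3492
job_id=33: ✗
job_id=34: ✗
job_id=35: ✗
job_id=36: ✗
job_id=37: ✗
job_id=38: ✗
job_id=39: ✗
job_id=40: ✗
job_id=41: ✓ → 7016
job_id=42: ✗
job_id=43: ✓ → 1413
killed_sum = 6270 + 3492 + 7016 + 1413 = 18191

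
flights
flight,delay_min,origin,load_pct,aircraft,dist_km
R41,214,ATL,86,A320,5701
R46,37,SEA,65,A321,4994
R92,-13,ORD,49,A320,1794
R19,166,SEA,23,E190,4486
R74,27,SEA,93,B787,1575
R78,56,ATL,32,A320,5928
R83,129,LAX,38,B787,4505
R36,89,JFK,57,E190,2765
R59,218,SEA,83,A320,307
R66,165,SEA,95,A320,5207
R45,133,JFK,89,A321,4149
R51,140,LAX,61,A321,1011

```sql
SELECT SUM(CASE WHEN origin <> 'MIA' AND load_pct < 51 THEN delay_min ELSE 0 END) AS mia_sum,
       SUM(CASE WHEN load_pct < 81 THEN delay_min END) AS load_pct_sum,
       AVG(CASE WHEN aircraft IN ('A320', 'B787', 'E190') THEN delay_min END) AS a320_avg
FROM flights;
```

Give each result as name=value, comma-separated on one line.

[mia_sum: origin <> 'MIA' AND load_pct < 51]
flight=R41: ✗
flight=R46: ✗
flight=R92: ✓ → -13
flight=R19: ✓ → 166
flight=R74: ✗
flight=R78: ✓ → 56
flight=R83: ✓ → 129
flight=R36: ✗
flight=R59: ✗
flight=R66: ✗
flight=R45: ✗
flight=R51: ✗
mia_sum = -13 + 166 + 56 + 129 = 338
—
[load_pct_sum: load_pct < 81]
flight=R41: ✗
flight=R46: ✓ → 37
flight=R92: ✓ → -13
flight=R19: ✓ → 166
flight=R74: ✗
flight=R78: ✓ → 56
flight=R83: ✓ → 129
flight=R36: ✓ → 89
flight=R59: ✗
flight=R66: ✗
flight=R45: ✗
flight=R51: ✓ → 140
load_pct_sum = 37 + -13 + 166 + 56 + 129 + 89 + 140 = 604
—
[a320_avg: aircraft IN ('A320', 'B787', 'E190')]
flight=R41: ✓ → 214
flight=R46: ✗
flight=R92: ✓ → -13
flight=R19: ✓ → 166
flight=R74: ✓ → 27
flight=R78: ✓ → 56
flight=R83: ✓ → 129
flight=R36: ✓ → 89
flight=R59: ✓ → 218
flight=R66: ✓ → 165
flight=R45: ✗
flight=R51: ✗
a320_avg = (214 + -13 + 166 + 27 + 56 + 129 + 89 + 218 + 165) / 9 = 116.7777777778

mia_sum=338, load_pct_sum=604, a320_avg=116.7777777778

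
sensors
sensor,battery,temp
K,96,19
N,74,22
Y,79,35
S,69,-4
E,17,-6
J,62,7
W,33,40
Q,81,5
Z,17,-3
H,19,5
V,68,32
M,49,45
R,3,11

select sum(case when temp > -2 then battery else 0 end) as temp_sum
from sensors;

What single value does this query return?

sensor=K: ✓ → 96
sensor=N: ✓ → 74
sensor=Y: ✓ → 79
sensor=S: ✗
sensor=E: ✗
sensor=J: ✓ → 62
sensor=W: ✓ → 33
sensor=Q: ✓ → 81
sensor=Z: ✗
sensor=H: ✓ → 19
sensor=V: ✓ → 68
sensor=M: ✓ → 49
sensor=R: ✓ → 3
temp_sum = 96 + 74 + 79 + 62 + 33 + 81 + 19 + 68 + 49 + 3 = 564

564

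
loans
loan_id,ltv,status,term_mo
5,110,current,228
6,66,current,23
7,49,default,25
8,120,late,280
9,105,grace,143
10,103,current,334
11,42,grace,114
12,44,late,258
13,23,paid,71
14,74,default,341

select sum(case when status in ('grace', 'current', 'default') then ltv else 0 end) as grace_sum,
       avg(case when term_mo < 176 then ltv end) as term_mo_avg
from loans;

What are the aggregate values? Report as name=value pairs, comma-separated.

grace_sum=549, term_mo_avg=57

[grace_sum: status in ('grace', 'current', 'default')]
loan_id=5: ✓ → 110
loan_id=6: ✓ → 66
loan_id=7: ✓ → 49
loan_id=8: ✗
loan_id=9: ✓ → 105
loan_id=10: ✓ → 103
loan_id=11: ✓ → 42
loan_id=12: ✗
loan_id=13: ✗
loan_id=14: ✓ → 74
grace_sum = 110 + 66 + 49 + 105 + 103 + 42 + 74 = 549
—
[term_mo_avg: term_mo < 176]
loan_id=5: ✗
loan_id=6: ✓ → 66
loan_id=7: ✓ → 49
loan_id=8: ✗
loan_id=9: ✓ → 105
loan_id=10: ✗
loan_id=11: ✓ → 42
loan_id=12: ✗
loan_id=13: ✓ → 23
loan_id=14: ✗
term_mo_avg = (66 + 49 + 105 + 42 + 23) / 5 = 57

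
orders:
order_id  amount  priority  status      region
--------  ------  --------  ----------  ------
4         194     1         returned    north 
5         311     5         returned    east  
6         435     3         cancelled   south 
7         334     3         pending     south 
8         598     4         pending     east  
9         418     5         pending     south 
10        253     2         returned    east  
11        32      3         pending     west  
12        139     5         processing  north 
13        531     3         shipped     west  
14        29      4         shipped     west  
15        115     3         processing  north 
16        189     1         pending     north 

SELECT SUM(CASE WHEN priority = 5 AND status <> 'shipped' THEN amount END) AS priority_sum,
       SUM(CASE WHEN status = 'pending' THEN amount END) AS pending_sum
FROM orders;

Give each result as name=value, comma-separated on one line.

[priority_sum: priority = 5 AND status <> 'shipped']
order_id=4: ✗
order_id=5: ✓ → 311
order_id=6: ✗
order_id=7: ✗
order_id=8: ✗
order_id=9: ✓ → 418
order_id=10: ✗
order_id=11: ✗
order_id=12: ✓ → 139
order_id=13: ✗
order_id=14: ✗
order_id=15: ✗
order_id=16: ✗
priority_sum = 311 + 418 + 139 = 868
—
[pending_sum: status = 'pending']
order_id=4: ✗
order_id=5: ✗
order_id=6: ✗
order_id=7: ✓ → 334
order_id=8: ✓ → 598
order_id=9: ✓ → 418
order_id=10: ✗
order_id=11: ✓ → 32
order_id=12: ✗
order_id=13: ✗
order_id=14: ✗
order_id=15: ✗
order_id=16: ✓ → 189
pending_sum = 334 + 598 + 418 + 32 + 189 = 1571

priority_sum=868, pending_sum=1571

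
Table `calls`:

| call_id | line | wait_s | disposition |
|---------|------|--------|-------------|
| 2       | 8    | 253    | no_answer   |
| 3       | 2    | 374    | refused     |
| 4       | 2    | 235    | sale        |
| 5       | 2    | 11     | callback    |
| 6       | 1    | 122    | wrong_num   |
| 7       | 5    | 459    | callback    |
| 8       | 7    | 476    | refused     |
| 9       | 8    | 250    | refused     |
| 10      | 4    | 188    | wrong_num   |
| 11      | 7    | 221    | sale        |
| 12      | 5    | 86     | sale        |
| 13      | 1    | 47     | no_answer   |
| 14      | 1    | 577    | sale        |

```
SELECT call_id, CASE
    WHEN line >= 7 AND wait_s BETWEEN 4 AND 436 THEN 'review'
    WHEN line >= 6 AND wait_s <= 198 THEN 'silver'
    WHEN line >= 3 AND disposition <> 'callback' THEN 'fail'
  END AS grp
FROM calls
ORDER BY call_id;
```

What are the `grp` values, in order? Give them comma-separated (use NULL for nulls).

call_id=2: line >= 7 AND wait_s BETWEEN 4 AND 436 → review
call_id=3: (no match → NULL) → NULL
call_id=4: (no match → NULL) → NULL
call_id=5: (no match → NULL) → NULL
call_id=6: (no match → NULL) → NULL
call_id=7: (no match → NULL) → NULL
call_id=8: line >= 3 AND disposition <> 'callback' → fail
call_id=9: line >= 7 AND wait_s BETWEEN 4 AND 436 → review
call_id=10: line >= 3 AND disposition <> 'callback' → fail
call_id=11: line >= 7 AND wait_s BETWEEN 4 AND 436 → review
call_id=12: line >= 3 AND disposition <> 'callback' → fail
call_id=13: (no match → NULL) → NULL
call_id=14: (no match → NULL) → NULL

review, NULL, NULL, NULL, NULL, NULL, fail, review, fail, review, fail, NULL, NULL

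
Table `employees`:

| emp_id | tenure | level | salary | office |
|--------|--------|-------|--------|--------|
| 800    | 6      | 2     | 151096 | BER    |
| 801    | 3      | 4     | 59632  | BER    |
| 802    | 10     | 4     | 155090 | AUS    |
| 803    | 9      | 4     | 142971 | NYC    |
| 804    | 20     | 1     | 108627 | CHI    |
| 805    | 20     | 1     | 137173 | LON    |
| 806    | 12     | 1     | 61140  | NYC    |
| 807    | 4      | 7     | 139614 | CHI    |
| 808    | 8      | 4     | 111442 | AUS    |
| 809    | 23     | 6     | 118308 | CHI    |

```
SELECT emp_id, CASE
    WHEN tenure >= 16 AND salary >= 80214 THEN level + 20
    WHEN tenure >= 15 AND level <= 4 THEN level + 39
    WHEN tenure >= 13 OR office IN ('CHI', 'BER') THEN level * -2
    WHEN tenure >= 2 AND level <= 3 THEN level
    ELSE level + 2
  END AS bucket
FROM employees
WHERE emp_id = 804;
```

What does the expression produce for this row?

21

emp_id = 804: tenure=20, level=1, salary=108627, office=CHI.
tenure >= 16 AND salary >= 80214 → true → 21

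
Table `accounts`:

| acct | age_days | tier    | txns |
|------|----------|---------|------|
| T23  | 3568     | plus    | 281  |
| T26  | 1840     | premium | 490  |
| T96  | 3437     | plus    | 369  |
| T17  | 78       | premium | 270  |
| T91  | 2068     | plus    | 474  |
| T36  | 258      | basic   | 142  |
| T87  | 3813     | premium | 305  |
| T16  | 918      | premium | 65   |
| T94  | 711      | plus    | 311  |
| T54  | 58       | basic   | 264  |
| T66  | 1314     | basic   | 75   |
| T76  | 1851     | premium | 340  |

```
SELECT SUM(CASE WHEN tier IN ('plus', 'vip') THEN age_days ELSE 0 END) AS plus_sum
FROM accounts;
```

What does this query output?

9784

acct=T23: ✓ → 3568
acct=T26: ✗
acct=T96: ✓ → 3437
acct=T17: ✗
acct=T91: ✓ → 2068
acct=T36: ✗
acct=T87: ✗
acct=T16: ✗
acct=T94: ✓ → 711
acct=T54: ✗
acct=T66: ✗
acct=T76: ✗
plus_sum = 3568 + 3437 + 2068 + 711 = 9784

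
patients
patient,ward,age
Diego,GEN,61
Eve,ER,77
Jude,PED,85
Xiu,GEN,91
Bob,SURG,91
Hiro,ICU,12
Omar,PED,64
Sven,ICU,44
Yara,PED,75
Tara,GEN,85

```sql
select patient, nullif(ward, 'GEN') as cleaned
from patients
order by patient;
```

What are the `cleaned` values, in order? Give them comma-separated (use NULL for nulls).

SURG, NULL, ER, ICU, PED, PED, ICU, NULL, NULL, PED

patient=Bob: ward=SURG vs GEN: differ → SURG
patient=Diego: ward=GEN vs GEN: equal → NULL
patient=Eve: ward=ER vs GEN: differ → ER
patient=Hiro: ward=ICU vs GEN: differ → ICU
patient=Jude: ward=PED vs GEN: differ → PED
patient=Omar: ward=PED vs GEN: differ → PED
patient=Sven: ward=ICU vs GEN: differ → ICU
patient=Tara: ward=GEN vs GEN: equal → NULL
patient=Xiu: ward=GEN vs GEN: equal → NULL
patient=Yara: ward=PED vs GEN: differ → PED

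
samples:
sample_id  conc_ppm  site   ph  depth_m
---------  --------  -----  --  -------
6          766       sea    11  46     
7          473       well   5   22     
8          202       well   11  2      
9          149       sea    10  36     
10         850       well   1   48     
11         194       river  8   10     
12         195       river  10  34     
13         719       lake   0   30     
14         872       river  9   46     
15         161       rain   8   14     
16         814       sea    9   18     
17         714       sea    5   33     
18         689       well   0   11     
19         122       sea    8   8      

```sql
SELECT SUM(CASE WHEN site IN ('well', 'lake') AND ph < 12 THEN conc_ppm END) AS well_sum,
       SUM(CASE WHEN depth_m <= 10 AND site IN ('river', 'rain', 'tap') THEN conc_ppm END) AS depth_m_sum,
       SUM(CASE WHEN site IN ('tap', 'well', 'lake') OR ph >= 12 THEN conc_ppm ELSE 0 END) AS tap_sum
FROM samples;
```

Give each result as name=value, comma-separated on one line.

[well_sum: site IN ('well', 'lake') AND ph < 12]
sample_id=6: ✗
sample_id=7: ✓ → 473
sample_id=8: ✓ → 202
sample_id=9: ✗
sample_id=10: ✓ → 850
sample_id=11: ✗
sample_id=12: ✗
sample_id=13: ✓ → 719
sample_id=14: ✗
sample_id=15: ✗
sample_id=16: ✗
sample_id=17: ✗
sample_id=18: ✓ → 689
sample_id=19: ✗
well_sum = 473 + 202 + 850 + 719 + 689 = 2933
—
[depth_m_sum: depth_m <= 10 AND site IN ('river', 'rain', 'tap')]
sample_id=6: ✗
sample_id=7: ✗
sample_id=8: ✗
sample_id=9: ✗
sample_id=10: ✗
sample_id=11: ✓ → 194
sample_id=12: ✗
sample_id=13: ✗
sample_id=14: ✗
sample_id=15: ✗
sample_id=16: ✗
sample_id=17: ✗
sample_id=18: ✗
sample_id=19: ✗
depth_m_sum = 194
—
[tap_sum: site IN ('tap', 'well', 'lake') OR ph >= 12]
sample_id=6: ✗
sample_id=7: ✓ → 473
sample_id=8: ✓ → 202
sample_id=9: ✗
sample_id=10: ✓ → 850
sample_id=11: ✗
sample_id=12: ✗
sample_id=13: ✓ → 719
sample_id=14: ✗
sample_id=15: ✗
sample_id=16: ✗
sample_id=17: ✗
sample_id=18: ✓ → 689
sample_id=19: ✗
tap_sum = 473 + 202 + 850 + 719 + 689 = 2933

well_sum=2933, depth_m_sum=194, tap_sum=2933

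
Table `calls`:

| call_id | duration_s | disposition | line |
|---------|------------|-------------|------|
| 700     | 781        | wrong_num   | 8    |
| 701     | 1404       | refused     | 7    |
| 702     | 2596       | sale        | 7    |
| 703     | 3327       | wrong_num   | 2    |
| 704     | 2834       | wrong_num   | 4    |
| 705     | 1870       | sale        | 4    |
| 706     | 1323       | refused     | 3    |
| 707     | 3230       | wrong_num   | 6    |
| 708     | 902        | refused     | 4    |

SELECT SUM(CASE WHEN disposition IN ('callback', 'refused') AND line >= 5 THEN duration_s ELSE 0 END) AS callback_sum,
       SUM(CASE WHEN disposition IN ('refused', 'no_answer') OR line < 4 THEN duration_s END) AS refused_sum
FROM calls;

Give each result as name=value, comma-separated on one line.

callback_sum=1404, refused_sum=6956

[callback_sum: disposition IN ('callback', 'refused') AND line >= 5]
call_id=700: ✗
call_id=701: ✓ → 1404
call_id=702: ✗
call_id=703: ✗
call_id=704: ✗
call_id=705: ✗
call_id=706: ✗
call_id=707: ✗
call_id=708: ✗
callback_sum = 1404
—
[refused_sum: disposition IN ('refused', 'no_answer') OR line < 4]
call_id=700: ✗
call_id=701: ✓ → 1404
call_id=702: ✗
call_id=703: ✓ → 3327
call_id=704: ✗
call_id=705: ✗
call_id=706: ✓ → 1323
call_id=707: ✗
call_id=708: ✓ → 902
refused_sum = 1404 + 3327 + 1323 + 902 = 6956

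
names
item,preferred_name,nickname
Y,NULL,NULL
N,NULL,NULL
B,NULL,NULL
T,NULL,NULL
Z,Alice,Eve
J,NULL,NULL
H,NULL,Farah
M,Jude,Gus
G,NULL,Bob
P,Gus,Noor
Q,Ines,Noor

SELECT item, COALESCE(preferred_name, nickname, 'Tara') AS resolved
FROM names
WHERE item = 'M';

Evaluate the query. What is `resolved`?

item = M: preferred_name=Jude, nickname=Gus.
preferred_name=Jude → Jude

Jude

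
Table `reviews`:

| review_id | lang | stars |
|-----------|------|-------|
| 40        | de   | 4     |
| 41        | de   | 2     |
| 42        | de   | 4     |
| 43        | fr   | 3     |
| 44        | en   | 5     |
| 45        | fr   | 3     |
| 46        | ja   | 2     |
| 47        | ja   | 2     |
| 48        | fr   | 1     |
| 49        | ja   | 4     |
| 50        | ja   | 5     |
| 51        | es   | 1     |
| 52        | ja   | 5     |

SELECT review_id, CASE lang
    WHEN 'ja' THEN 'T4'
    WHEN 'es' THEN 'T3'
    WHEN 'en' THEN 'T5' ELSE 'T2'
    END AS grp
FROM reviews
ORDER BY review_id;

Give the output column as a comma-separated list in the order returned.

T2, T2, T2, T2, T5, T2, T4, T4, T2, T4, T4, T3, T4

review_id=40: ELSE → T2
review_id=41: ELSE → T2
review_id=42: ELSE → T2
review_id=43: ELSE → T2
review_id=44: lang='en' → T5
review_id=45: ELSE → T2
review_id=46: lang='ja' → T4
review_id=47: lang='ja' → T4
review_id=48: ELSE → T2
review_id=49: lang='ja' → T4
review_id=50: lang='ja' → T4
review_id=51: lang='es' → T3
review_id=52: lang='ja' → T4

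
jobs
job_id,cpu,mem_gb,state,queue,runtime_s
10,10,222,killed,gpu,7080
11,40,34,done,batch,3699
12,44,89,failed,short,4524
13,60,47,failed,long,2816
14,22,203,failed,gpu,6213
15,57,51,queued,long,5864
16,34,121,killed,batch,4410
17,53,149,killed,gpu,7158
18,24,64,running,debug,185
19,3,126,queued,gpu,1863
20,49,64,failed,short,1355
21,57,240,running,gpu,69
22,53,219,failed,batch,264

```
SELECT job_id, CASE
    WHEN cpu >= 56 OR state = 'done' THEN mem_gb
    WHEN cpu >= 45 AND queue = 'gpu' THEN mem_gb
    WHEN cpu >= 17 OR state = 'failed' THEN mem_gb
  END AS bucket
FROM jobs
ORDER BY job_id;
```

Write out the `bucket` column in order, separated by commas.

job_id=10: (no match → NULL) → NULL
job_id=11: cpu >= 56 OR state = 'done' → 34
job_id=12: cpu >= 17 OR state = 'failed' → 89
job_id=13: cpu >= 56 OR state = 'done' → 47
job_id=14: cpu >= 17 OR state = 'failed' → 203
job_id=15: cpu >= 56 OR state = 'done' → 51
job_id=16: cpu >= 17 OR state = 'failed' → 121
job_id=17: cpu >= 45 AND queue = 'gpu' → 149
job_id=18: cpu >= 17 OR state = 'failed' → 64
job_id=19: (no match → NULL) → NULL
job_id=20: cpu >= 17 OR state = 'failed' → 64
job_id=21: cpu >= 56 OR state = 'done' → 240
job_id=22: cpu >= 17 OR state = 'failed' → 219

NULL, 34, 89, 47, 203, 51, 121, 149, 64, NULL, 64, 240, 219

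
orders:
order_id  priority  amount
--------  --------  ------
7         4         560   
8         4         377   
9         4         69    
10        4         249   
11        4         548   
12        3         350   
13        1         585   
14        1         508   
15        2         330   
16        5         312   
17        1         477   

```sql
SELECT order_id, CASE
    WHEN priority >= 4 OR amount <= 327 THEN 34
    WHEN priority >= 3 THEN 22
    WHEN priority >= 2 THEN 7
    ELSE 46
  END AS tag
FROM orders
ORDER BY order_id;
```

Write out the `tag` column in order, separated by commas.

34, 34, 34, 34, 34, 22, 46, 46, 7, 34, 46

order_id=7: priority >= 4 OR amount <= 327 → 34
order_id=8: priority >= 4 OR amount <= 327 → 34
order_id=9: priority >= 4 OR amount <= 327 → 34
order_id=10: priority >= 4 OR amount <= 327 → 34
order_id=11: priority >= 4 OR amount <= 327 → 34
order_id=12: priority >= 3 → 22
order_id=13: ELSE → 46
order_id=14: ELSE → 46
order_id=15: priority >= 2 → 7
order_id=16: priority >= 4 OR amount <= 327 → 34
order_id=17: ELSE → 46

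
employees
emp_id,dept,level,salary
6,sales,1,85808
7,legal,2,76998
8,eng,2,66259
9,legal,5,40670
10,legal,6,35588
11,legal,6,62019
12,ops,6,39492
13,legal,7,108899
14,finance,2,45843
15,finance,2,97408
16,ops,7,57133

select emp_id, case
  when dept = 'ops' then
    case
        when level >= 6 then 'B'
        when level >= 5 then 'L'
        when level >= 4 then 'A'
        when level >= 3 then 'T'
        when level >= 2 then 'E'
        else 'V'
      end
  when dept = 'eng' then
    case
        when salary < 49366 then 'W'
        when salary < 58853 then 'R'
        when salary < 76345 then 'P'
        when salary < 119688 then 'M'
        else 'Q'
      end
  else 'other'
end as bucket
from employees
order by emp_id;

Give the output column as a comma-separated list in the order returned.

emp_id=6: dept='sales' → outer ELSE → other
emp_id=7: dept='legal' → outer ELSE → other
emp_id=8: dept='eng' → inner[salary < 76345] → P
emp_id=9: dept='legal' → outer ELSE → other
emp_id=10: dept='legal' → outer ELSE → other
emp_id=11: dept='legal' → outer ELSE → other
emp_id=12: dept='ops' → inner[level >= 6] → B
emp_id=13: dept='legal' → outer ELSE → other
emp_id=14: dept='finance' → outer ELSE → other
emp_id=15: dept='finance' → outer ELSE → other
emp_id=16: dept='ops' → inner[level >= 6] → B

other, other, P, other, other, other, B, other, other, other, B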